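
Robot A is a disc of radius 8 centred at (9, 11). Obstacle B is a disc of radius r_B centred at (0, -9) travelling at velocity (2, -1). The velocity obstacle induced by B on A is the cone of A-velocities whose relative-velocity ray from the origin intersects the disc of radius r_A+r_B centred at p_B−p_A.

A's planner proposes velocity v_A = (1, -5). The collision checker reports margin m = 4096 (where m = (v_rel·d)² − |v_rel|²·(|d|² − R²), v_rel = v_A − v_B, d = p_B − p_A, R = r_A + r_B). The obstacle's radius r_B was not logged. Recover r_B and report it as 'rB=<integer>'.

m = 4096
d = (-9, -20);  v_rel = (-1, -4),  |v_rel|² = 17
v_rel×d = (-1)·(-20) − (-4)·(-9) = -16
since m = R²·17 − (-16)²:  R² = (256 + 4096) / 17 = 256
R = √256 = 16  ⇒  r_B = 16 − 8 = 8

rB=8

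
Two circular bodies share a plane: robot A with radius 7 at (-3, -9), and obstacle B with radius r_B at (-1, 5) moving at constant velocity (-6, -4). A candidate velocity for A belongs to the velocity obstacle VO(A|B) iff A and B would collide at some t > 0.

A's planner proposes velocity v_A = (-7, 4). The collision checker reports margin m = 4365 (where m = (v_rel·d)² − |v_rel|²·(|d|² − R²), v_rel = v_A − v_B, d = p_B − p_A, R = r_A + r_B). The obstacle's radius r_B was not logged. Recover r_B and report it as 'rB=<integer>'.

m = 4365
d = (2, 14);  v_rel = (-1, 8),  |v_rel|² = 65
v_rel×d = (-1)·(14) − (8)·(2) = -30
since m = R²·65 − (-30)²:  R² = (900 + 4365) / 65 = 81
R = √81 = 9  ⇒  r_B = 9 − 7 = 2

rB=2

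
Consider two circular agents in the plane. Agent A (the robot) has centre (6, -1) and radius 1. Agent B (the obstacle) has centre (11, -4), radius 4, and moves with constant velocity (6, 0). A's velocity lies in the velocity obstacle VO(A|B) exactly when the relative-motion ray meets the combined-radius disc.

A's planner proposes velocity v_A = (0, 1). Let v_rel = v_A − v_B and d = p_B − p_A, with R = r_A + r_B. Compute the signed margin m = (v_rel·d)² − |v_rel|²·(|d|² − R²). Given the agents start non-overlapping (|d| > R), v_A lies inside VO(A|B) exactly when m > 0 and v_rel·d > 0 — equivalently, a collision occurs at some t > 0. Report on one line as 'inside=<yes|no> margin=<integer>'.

d = (5, -3),  |d|² = 34;  R = 1+4 = 5,  c = 34−5² = 9
v_rel = (-6, 1),  |v_rel|² = 37;  v_rel·d = (-6)·(5) + (1)·(-3) = -33
37·t² + 66·t + 9 = 0  ⇒  m = (-33)² − 37·9 = 756
m = 756 > 0,  v_rel·d = -33 < 0  ⇒  outside

inside=no margin=756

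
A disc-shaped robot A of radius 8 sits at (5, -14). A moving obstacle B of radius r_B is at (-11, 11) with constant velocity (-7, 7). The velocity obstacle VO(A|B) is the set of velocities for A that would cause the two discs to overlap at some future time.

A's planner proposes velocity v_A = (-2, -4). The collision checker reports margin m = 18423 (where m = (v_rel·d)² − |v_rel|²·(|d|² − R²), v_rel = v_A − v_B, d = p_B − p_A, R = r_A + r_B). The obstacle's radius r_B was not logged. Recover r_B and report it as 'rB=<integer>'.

m = 18423
d = (-16, 25);  v_rel = (5, -11),  |v_rel|² = 146
v_rel×d = (5)·(25) − (-11)·(-16) = -51
since m = R²·146 − (-51)²:  R² = (2601 + 18423) / 146 = 144
R = √144 = 12  ⇒  r_B = 12 − 8 = 4

rB=4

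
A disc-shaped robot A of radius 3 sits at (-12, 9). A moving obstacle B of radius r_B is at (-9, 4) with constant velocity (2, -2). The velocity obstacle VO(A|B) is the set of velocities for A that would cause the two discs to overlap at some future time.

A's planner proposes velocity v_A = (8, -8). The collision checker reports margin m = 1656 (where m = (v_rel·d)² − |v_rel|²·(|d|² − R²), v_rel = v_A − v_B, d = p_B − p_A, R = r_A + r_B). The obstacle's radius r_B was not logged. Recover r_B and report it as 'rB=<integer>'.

m = 1656
d = (3, -5);  v_rel = (6, -6),  |v_rel|² = 72
v_rel×d = (6)·(-5) − (-6)·(3) = -12
since m = R²·72 − (-12)²:  R² = (144 + 1656) / 72 = 25
R = √25 = 5  ⇒  r_B = 5 − 3 = 2

rB=2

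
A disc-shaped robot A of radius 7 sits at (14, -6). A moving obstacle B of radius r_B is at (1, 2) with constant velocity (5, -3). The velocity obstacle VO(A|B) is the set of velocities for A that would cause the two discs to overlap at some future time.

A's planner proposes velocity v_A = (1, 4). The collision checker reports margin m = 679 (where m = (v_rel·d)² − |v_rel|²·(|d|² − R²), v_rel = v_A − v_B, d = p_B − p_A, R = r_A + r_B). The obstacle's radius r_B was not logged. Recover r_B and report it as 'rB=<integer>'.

m = 679
d = (-13, 8);  v_rel = (-4, 7),  |v_rel|² = 65
v_rel×d = (-4)·(8) − (7)·(-13) = 59
since m = R²·65 − 59²:  R² = (3481 + 679) / 65 = 64
R = √64 = 8  ⇒  r_B = 8 − 7 = 1

rB=1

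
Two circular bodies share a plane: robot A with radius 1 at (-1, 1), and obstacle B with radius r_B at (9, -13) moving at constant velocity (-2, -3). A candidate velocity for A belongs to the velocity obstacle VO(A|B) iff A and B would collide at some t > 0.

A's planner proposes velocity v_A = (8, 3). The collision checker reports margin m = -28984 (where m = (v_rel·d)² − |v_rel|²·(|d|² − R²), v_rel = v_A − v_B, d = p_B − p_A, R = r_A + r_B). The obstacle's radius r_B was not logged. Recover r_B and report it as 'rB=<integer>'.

m = -28984
d = (10, -14);  v_rel = (10, 6),  |v_rel|² = 136
v_rel×d = (10)·(-14) − (6)·(10) = -200
since m = R²·136 − (-200)²:  R² = (40000 + -28984) / 136 = 81
R = √81 = 9  ⇒  r_B = 9 − 1 = 8

rB=8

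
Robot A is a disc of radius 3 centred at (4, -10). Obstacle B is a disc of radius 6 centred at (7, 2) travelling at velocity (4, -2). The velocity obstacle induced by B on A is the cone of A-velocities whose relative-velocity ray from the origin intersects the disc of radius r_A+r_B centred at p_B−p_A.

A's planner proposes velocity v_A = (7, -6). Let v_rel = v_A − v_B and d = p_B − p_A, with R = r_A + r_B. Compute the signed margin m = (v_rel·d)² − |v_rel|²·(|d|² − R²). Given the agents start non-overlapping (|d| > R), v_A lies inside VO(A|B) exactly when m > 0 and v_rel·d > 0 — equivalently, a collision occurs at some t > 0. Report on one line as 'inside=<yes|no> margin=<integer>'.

d = (3, 12),  |d|² = 153;  R = 3+6 = 9,  c = 153−9² = 72
v_rel = (3, -4),  |v_rel|² = 25;  v_rel·d = (3)·(3) + (-4)·(12) = -39
25·t² + 78·t + 72 = 0  ⇒  m = (-39)² − 25·72 = -279
m = -279 < 0,  v_rel·d = -39 < 0  ⇒  outside

inside=no margin=-279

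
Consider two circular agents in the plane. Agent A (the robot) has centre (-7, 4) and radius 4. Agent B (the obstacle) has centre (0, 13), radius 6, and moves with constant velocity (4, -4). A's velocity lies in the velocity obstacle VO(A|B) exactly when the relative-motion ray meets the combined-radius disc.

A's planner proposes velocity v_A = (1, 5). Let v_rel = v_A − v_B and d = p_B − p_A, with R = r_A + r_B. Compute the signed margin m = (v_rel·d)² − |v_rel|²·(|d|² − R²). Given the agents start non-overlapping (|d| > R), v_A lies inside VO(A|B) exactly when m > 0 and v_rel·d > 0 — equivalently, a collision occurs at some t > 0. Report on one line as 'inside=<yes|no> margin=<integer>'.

d = (7, 9),  |d|² = 130;  R = 4+6 = 10,  c = 130−10² = 30
v_rel = (-3, 9),  |v_rel|² = 90;  v_rel·d = (-3)·(7) + (9)·(9) = 60
90·t² − 120·t + 30 = 0  ⇒  m = 60² − 90·30 = 900
m = 900 > 0,  v_rel·d = 60 > 0  ⇒  inside

inside=yes margin=900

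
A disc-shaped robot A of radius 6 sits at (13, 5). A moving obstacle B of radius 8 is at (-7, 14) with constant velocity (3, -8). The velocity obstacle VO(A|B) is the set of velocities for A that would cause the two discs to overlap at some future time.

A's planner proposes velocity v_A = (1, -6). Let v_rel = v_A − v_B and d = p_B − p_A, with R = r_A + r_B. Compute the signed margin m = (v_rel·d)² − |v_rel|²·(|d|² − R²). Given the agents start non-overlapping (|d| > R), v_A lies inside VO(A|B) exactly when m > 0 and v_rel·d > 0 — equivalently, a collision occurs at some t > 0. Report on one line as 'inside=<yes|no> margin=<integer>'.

d = (-20, 9),  |d|² = 481;  R = 6+8 = 14,  c = 481−14² = 285
v_rel = (-2, 2),  |v_rel|² = 8;  v_rel·d = (-2)·(-20) + (2)·(9) = 58
8·t² − 116·t + 285 = 0  ⇒  m = 58² − 8·285 = 1084
m = 1084 > 0,  v_rel·d = 58 > 0  ⇒  inside

inside=yes margin=1084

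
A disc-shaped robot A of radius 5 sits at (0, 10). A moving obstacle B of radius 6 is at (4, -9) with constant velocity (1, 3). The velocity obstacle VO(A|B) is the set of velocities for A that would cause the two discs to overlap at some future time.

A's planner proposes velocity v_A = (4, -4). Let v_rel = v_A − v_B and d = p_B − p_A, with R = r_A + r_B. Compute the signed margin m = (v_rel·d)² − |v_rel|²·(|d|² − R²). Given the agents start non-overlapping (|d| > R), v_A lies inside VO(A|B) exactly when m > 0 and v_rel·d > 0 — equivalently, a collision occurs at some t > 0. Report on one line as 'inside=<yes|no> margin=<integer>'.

d = (4, -19),  |d|² = 377;  R = 5+6 = 11,  c = 377−11² = 256
v_rel = (3, -7),  |v_rel|² = 58;  v_rel·d = (3)·(4) + (-7)·(-19) = 145
58·t² − 290·t + 256 = 0  ⇒  m = 145² − 58·256 = 6177
m = 6177 > 0,  v_rel·d = 145 > 0  ⇒  inside

inside=yes margin=6177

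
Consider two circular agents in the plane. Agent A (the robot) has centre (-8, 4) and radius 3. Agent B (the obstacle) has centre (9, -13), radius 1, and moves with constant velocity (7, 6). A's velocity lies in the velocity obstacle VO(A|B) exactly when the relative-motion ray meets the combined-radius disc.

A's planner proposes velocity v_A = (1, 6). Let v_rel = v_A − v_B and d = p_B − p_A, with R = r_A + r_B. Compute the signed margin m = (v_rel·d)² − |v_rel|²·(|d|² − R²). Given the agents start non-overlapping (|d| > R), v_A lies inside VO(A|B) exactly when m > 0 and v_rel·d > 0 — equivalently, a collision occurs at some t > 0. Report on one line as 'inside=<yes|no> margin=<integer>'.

d = (17, -17),  |d|² = 578;  R = 3+1 = 4,  c = 578−4² = 562
v_rel = (-6, 0),  |v_rel|² = 36;  v_rel·d = (-6)·(17) + (0)·(-17) = -102
36·t² + 204·t + 562 = 0  ⇒  m = (-102)² − 36·562 = -9828
m = -9828 < 0,  v_rel·d = -102 < 0  ⇒  outside

inside=no margin=-9828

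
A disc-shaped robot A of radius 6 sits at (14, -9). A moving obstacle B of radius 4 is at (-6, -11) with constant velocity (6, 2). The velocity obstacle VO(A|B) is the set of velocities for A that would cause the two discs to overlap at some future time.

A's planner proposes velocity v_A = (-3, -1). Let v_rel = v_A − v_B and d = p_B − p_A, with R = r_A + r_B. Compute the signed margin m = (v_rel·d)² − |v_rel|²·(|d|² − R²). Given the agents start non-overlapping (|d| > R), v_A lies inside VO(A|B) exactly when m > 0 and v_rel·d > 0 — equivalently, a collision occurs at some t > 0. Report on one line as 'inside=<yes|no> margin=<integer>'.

d = (-20, -2),  |d|² = 404;  R = 6+4 = 10,  c = 404−10² = 304
v_rel = (-9, -3),  |v_rel|² = 90;  v_rel·d = (-9)·(-20) + (-3)·(-2) = 186
90·t² − 372·t + 304 = 0  ⇒  m = 186² − 90·304 = 7236
m = 7236 > 0,  v_rel·d = 186 > 0  ⇒  inside

inside=yes margin=7236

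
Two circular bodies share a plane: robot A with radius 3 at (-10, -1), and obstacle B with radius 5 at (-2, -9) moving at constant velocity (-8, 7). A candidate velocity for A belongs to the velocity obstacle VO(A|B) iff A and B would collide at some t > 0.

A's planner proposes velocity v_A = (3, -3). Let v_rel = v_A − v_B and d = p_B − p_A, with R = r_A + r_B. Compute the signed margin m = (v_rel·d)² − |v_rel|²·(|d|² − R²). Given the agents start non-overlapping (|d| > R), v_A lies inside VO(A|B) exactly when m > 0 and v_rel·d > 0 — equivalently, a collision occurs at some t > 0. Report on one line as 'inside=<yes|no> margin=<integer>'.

d = (8, -8),  |d|² = 128;  R = 3+5 = 8,  c = 128−8² = 64
v_rel = (11, -10),  |v_rel|² = 221;  v_rel·d = (11)·(8) + (-10)·(-8) = 168
221·t² − 336·t + 64 = 0  ⇒  m = 168² − 221·64 = 14080
m = 14080 > 0,  v_rel·d = 168 > 0  ⇒  inside

inside=yes margin=14080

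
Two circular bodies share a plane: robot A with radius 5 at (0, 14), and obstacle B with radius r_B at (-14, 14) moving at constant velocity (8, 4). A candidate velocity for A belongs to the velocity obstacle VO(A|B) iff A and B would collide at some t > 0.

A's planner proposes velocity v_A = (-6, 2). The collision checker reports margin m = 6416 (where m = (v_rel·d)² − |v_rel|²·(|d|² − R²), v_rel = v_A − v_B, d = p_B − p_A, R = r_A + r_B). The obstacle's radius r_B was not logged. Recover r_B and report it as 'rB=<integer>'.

m = 6416
d = (-14, 0);  v_rel = (-14, -2),  |v_rel|² = 200
v_rel×d = (-14)·(0) − (-2)·(-14) = -28
since m = R²·200 − (-28)²:  R² = (784 + 6416) / 200 = 36
R = √36 = 6  ⇒  r_B = 6 − 5 = 1

rB=1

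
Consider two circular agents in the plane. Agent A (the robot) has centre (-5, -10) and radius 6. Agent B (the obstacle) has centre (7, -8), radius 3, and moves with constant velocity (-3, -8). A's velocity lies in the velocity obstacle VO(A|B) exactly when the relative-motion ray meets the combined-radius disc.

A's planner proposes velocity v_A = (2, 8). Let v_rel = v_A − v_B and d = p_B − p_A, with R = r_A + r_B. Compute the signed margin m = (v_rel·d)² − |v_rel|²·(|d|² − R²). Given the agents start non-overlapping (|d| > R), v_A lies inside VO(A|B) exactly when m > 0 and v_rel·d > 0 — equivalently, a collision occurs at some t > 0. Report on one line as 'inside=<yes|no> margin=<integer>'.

d = (12, 2),  |d|² = 148;  R = 6+3 = 9,  c = 148−9² = 67
v_rel = (5, 16),  |v_rel|² = 281;  v_rel·d = (5)·(12) + (16)·(2) = 92
281·t² − 184·t + 67 = 0  ⇒  m = 92² − 281·67 = -10363
m = -10363 < 0,  v_rel·d = 92 > 0  ⇒  outside

inside=no margin=-10363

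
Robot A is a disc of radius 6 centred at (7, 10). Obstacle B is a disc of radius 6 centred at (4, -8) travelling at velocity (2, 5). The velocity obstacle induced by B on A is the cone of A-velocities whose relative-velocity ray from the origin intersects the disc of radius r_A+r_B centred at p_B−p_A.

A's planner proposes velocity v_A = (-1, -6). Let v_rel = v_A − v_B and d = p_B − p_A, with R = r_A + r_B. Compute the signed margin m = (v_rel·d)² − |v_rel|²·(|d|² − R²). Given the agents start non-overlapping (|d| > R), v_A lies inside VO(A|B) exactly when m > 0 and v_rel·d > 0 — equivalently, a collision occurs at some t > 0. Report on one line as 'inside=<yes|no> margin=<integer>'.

d = (-3, -18),  |d|² = 333;  R = 6+6 = 12,  c = 333−12² = 189
v_rel = (-3, -11),  |v_rel|² = 130;  v_rel·d = (-3)·(-3) + (-11)·(-18) = 207
130·t² − 414·t + 189 = 0  ⇒  m = 207² − 130·189 = 18279
m = 18279 > 0,  v_rel·d = 207 > 0  ⇒  inside

inside=yes margin=18279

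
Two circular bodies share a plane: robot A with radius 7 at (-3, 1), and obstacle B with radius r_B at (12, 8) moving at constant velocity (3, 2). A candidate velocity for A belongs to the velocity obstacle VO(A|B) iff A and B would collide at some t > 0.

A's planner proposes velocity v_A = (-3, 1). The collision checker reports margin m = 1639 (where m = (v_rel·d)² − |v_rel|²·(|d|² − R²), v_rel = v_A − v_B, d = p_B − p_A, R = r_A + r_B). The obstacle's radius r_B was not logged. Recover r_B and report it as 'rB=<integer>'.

m = 1639
d = (15, 7);  v_rel = (-6, -1),  |v_rel|² = 37
v_rel×d = (-6)·(7) − (-1)·(15) = -27
since m = R²·37 − (-27)²:  R² = (729 + 1639) / 37 = 64
R = √64 = 8  ⇒  r_B = 8 − 7 = 1

rB=1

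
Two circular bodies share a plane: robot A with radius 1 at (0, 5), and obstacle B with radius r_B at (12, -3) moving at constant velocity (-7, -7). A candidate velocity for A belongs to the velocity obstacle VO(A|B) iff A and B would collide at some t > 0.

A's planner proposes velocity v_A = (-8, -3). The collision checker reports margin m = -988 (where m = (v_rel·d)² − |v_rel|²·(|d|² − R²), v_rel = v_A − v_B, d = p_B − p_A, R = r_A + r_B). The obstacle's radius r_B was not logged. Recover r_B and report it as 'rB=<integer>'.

m = -988
d = (12, -8);  v_rel = (-1, 4),  |v_rel|² = 17
v_rel×d = (-1)·(-8) − (4)·(12) = -40
since m = R²·17 − (-40)²:  R² = (1600 + -988) / 17 = 36
R = √36 = 6  ⇒  r_B = 6 − 1 = 5

rB=5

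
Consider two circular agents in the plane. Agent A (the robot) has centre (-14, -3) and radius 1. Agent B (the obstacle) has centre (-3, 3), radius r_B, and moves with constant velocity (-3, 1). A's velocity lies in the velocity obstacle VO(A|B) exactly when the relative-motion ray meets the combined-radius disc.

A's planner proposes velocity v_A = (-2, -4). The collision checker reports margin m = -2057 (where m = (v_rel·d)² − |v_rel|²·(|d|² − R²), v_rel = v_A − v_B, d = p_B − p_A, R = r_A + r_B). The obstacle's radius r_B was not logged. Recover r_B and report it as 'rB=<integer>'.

m = -2057
d = (11, 6);  v_rel = (1, -5),  |v_rel|² = 26
v_rel×d = (1)·(6) − (-5)·(11) = 61
since m = R²·26 − 61²:  R² = (3721 + -2057) / 26 = 64
R = √64 = 8  ⇒  r_B = 8 − 1 = 7

rB=7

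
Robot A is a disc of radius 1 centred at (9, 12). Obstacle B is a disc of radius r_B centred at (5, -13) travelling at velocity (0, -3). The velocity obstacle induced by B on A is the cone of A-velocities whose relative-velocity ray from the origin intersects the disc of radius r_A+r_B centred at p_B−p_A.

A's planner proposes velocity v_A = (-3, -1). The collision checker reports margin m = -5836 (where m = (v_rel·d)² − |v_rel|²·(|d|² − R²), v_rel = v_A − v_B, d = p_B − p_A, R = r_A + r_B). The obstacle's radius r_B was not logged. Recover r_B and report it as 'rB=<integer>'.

m = -5836
d = (-4, -25);  v_rel = (-3, 2),  |v_rel|² = 13
v_rel×d = (-3)·(-25) − (2)·(-4) = 83
since m = R²·13 − 83²:  R² = (6889 + -5836) / 13 = 81
R = √81 = 9  ⇒  r_B = 9 − 1 = 8

rB=8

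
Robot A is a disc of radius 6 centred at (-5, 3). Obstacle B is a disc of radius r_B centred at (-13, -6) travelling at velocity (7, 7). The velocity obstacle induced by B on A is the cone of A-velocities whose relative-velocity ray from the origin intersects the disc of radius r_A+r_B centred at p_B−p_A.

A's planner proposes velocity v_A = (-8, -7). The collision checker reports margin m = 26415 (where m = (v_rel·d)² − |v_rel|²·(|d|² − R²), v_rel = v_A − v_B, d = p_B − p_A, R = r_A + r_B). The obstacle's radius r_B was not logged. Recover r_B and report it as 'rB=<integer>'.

m = 26415
d = (-8, -9);  v_rel = (-15, -14),  |v_rel|² = 421
v_rel×d = (-15)·(-9) − (-14)·(-8) = 23
since m = R²·421 − 23²:  R² = (529 + 26415) / 421 = 64
R = √64 = 8  ⇒  r_B = 8 − 6 = 2

rB=2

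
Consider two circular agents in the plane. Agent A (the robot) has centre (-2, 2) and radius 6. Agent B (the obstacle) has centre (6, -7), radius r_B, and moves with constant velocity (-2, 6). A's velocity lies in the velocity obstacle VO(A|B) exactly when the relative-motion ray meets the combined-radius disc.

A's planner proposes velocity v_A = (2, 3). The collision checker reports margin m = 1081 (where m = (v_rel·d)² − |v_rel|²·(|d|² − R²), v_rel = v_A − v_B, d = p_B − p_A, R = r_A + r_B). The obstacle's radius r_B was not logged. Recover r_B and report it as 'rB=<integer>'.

m = 1081
d = (8, -9);  v_rel = (4, -3),  |v_rel|² = 25
v_rel×d = (4)·(-9) − (-3)·(8) = -12
since m = R²·25 − (-12)²:  R² = (144 + 1081) / 25 = 49
R = √49 = 7  ⇒  r_B = 7 − 6 = 1

rB=1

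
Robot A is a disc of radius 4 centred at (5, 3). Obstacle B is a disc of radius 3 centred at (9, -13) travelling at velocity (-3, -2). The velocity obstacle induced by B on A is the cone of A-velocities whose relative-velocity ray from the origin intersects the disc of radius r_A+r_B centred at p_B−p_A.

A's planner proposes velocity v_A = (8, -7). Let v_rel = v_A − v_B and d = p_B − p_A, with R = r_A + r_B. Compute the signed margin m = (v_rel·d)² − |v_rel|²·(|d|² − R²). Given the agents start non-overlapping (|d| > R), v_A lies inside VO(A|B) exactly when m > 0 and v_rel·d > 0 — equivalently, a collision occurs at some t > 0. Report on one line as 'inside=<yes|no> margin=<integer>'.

d = (4, -16),  |d|² = 272;  R = 4+3 = 7,  c = 272−7² = 223
v_rel = (11, -5),  |v_rel|² = 146;  v_rel·d = (11)·(4) + (-5)·(-16) = 124
146·t² − 248·t + 223 = 0  ⇒  m = 124² − 146·223 = -17182
m = -17182 < 0,  v_rel·d = 124 > 0  ⇒  outside

inside=no margin=-17182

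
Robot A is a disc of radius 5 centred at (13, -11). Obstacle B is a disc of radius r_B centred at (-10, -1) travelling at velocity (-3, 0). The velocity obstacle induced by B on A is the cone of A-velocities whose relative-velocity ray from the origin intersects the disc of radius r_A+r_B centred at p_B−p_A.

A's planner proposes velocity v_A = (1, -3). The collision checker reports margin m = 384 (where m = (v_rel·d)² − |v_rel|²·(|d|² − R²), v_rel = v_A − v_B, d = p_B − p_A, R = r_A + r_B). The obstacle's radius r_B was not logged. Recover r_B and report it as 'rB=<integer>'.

m = 384
d = (-23, 10);  v_rel = (4, -3),  |v_rel|² = 25
v_rel×d = (4)·(10) − (-3)·(-23) = -29
since m = R²·25 − (-29)²:  R² = (841 + 384) / 25 = 49
R = √49 = 7  ⇒  r_B = 7 − 5 = 2

rB=2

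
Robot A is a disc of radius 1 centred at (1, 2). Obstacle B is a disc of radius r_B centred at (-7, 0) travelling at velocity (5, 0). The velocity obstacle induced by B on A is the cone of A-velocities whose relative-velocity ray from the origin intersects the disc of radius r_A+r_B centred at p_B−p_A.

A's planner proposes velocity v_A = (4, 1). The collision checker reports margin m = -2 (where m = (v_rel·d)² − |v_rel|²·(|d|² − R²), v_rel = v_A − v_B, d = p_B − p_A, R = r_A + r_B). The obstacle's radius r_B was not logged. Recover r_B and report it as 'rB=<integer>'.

m = -2
d = (-8, -2);  v_rel = (-1, 1),  |v_rel|² = 2
v_rel×d = (-1)·(-2) − (1)·(-8) = 10
since m = R²·2 − 10²:  R² = (100 + -2) / 2 = 49
R = √49 = 7  ⇒  r_B = 7 − 1 = 6

rB=6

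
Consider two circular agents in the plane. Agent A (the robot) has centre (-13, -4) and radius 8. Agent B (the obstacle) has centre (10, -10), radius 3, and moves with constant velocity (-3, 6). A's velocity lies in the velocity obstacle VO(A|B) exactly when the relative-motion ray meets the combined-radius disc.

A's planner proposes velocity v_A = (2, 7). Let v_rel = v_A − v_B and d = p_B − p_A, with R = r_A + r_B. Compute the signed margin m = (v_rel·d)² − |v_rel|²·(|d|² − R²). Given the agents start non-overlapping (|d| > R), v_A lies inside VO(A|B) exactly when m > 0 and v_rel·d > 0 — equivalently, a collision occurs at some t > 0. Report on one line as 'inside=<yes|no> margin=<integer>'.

d = (23, -6),  |d|² = 565;  R = 8+3 = 11,  c = 565−11² = 444
v_rel = (5, 1),  |v_rel|² = 26;  v_rel·d = (5)·(23) + (1)·(-6) = 109
26·t² − 218·t + 444 = 0  ⇒  m = 109² − 26·444 = 337
m = 337 > 0,  v_rel·d = 109 > 0  ⇒  inside

inside=yes margin=337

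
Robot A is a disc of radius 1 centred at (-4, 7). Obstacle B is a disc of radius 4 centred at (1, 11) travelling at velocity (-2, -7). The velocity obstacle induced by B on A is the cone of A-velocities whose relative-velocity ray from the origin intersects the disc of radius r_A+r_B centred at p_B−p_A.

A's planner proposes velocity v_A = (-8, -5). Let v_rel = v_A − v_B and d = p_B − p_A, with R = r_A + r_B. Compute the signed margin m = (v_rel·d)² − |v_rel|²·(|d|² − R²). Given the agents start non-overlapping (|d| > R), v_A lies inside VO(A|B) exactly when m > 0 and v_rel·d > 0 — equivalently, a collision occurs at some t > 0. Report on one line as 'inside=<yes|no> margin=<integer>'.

d = (5, 4),  |d|² = 41;  R = 1+4 = 5,  c = 41−5² = 16
v_rel = (-6, 2),  |v_rel|² = 40;  v_rel·d = (-6)·(5) + (2)·(4) = -22
40·t² + 44·t + 16 = 0  ⇒  m = (-22)² − 40·16 = -156
m = -156 < 0,  v_rel·d = -22 < 0  ⇒  outside

inside=no margin=-156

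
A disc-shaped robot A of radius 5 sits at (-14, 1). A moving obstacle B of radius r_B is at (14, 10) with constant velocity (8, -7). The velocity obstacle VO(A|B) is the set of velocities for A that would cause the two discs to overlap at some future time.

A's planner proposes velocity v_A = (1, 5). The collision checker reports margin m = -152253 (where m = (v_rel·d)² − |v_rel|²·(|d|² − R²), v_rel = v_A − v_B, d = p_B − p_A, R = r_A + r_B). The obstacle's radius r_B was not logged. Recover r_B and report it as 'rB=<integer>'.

m = -152253
d = (28, 9);  v_rel = (-7, 12),  |v_rel|² = 193
v_rel×d = (-7)·(9) − (12)·(28) = -399
since m = R²·193 − (-399)²:  R² = (159201 + -152253) / 193 = 36
R = √36 = 6  ⇒  r_B = 6 − 5 = 1

rB=1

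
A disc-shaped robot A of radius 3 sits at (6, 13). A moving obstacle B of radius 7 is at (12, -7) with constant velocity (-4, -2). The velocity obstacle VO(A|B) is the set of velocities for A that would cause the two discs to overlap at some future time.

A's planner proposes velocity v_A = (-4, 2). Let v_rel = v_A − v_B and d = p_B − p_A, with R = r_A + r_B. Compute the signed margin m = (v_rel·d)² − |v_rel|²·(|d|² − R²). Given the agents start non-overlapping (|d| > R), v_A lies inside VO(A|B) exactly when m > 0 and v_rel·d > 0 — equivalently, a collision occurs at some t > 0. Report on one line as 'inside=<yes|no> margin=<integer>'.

d = (6, -20),  |d|² = 436;  R = 3+7 = 10,  c = 436−10² = 336
v_rel = (0, 4),  |v_rel|² = 16;  v_rel·d = (0)·(6) + (4)·(-20) = -80
16·t² + 160·t + 336 = 0  ⇒  m = (-80)² − 16·336 = 1024
m = 1024 > 0,  v_rel·d = -80 < 0  ⇒  outside

inside=no margin=1024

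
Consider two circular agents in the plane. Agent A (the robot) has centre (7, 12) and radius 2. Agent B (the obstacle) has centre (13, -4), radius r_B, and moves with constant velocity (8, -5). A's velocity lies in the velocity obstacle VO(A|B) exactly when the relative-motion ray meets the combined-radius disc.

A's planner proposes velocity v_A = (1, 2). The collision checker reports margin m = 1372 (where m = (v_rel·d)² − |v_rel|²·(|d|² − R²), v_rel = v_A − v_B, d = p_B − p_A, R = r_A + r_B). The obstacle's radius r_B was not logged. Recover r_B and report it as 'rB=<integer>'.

m = 1372
d = (6, -16);  v_rel = (-7, 7),  |v_rel|² = 98
v_rel×d = (-7)·(-16) − (7)·(6) = 70
since m = R²·98 − 70²:  R² = (4900 + 1372) / 98 = 64
R = √64 = 8  ⇒  r_B = 8 − 2 = 6

rB=6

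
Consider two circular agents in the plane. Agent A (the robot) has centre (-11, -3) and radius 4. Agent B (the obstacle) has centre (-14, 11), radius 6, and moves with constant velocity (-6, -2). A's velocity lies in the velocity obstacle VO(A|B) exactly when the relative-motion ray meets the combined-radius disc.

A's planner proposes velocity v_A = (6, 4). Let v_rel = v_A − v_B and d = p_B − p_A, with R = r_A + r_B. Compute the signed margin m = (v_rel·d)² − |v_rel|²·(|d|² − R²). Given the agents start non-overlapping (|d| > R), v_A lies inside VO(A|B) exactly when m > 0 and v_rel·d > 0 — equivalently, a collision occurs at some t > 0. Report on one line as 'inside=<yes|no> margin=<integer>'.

d = (-3, 14),  |d|² = 205;  R = 4+6 = 10,  c = 205−10² = 105
v_rel = (12, 6),  |v_rel|² = 180;  v_rel·d = (12)·(-3) + (6)·(14) = 48
180·t² − 96·t + 105 = 0  ⇒  m = 48² − 180·105 = -16596
m = -16596 < 0,  v_rel·d = 48 > 0  ⇒  outside

inside=no margin=-16596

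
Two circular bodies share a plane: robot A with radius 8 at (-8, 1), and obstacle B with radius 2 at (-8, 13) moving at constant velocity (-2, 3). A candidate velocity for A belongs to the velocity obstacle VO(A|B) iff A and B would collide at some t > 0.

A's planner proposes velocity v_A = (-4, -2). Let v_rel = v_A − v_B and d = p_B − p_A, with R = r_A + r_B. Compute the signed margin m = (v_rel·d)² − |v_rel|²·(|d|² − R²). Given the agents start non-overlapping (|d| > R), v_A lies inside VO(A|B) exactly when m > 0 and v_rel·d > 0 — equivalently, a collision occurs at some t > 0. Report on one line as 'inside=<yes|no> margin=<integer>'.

d = (0, 12),  |d|² = 144;  R = 8+2 = 10,  c = 144−10² = 44
v_rel = (-2, -5),  |v_rel|² = 29;  v_rel·d = (-2)·(0) + (-5)·(12) = -60
29·t² + 120·t + 44 = 0  ⇒  m = (-60)² − 29·44 = 2324
m = 2324 > 0,  v_rel·d = -60 < 0  ⇒  outside

inside=no margin=2324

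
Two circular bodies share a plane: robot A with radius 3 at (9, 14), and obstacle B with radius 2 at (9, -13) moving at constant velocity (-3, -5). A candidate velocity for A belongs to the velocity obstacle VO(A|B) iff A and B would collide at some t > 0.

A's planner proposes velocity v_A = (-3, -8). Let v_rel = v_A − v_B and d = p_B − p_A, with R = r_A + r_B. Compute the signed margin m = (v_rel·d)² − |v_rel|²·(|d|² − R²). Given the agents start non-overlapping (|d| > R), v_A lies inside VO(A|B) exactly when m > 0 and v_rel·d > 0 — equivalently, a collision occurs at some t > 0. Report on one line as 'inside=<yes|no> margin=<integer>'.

d = (0, -27),  |d|² = 729;  R = 3+2 = 5,  c = 729−5² = 704
v_rel = (0, -3),  |v_rel|² = 9;  v_rel·d = (0)·(0) + (-3)·(-27) = 81
9·t² − 162·t + 704 = 0  ⇒  m = 81² − 9·704 = 225
m = 225 > 0,  v_rel·d = 81 > 0  ⇒  inside

inside=yes margin=225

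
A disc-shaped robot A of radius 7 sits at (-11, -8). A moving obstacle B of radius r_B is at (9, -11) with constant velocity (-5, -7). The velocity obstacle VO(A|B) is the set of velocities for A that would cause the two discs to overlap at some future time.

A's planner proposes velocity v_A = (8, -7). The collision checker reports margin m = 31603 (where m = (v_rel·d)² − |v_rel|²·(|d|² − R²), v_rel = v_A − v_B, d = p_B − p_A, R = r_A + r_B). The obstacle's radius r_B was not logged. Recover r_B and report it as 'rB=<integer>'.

m = 31603
d = (20, -3);  v_rel = (13, 0),  |v_rel|² = 169
v_rel×d = (13)·(-3) − (0)·(20) = -39
since m = R²·169 − (-39)²:  R² = (1521 + 31603) / 169 = 196
R = √196 = 14  ⇒  r_B = 14 − 7 = 7

rB=7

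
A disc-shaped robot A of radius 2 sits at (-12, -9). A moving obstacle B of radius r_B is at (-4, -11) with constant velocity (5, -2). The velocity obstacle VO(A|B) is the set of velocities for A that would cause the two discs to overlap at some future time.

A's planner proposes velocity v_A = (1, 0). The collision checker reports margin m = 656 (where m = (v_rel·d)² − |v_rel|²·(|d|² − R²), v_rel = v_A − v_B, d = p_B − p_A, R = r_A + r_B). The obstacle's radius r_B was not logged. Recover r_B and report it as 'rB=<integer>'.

m = 656
d = (8, -2);  v_rel = (-4, 2),  |v_rel|² = 20
v_rel×d = (-4)·(-2) − (2)·(8) = -8
since m = R²·20 − (-8)²:  R² = (64 + 656) / 20 = 36
R = √36 = 6  ⇒  r_B = 6 − 2 = 4

rB=4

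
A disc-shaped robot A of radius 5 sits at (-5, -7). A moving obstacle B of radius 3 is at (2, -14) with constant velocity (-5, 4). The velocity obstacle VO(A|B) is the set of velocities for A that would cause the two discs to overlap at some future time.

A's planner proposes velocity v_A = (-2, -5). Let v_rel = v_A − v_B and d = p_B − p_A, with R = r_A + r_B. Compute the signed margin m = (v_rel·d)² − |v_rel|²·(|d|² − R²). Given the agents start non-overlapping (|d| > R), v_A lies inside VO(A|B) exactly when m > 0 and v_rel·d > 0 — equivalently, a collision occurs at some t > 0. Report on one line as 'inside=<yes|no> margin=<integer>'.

d = (7, -7),  |d|² = 98;  R = 5+3 = 8,  c = 98−8² = 34
v_rel = (3, -9),  |v_rel|² = 90;  v_rel·d = (3)·(7) + (-9)·(-7) = 84
90·t² − 168·t + 34 = 0  ⇒  m = 84² − 90·34 = 3996
m = 3996 > 0,  v_rel·d = 84 > 0  ⇒  inside

inside=yes margin=3996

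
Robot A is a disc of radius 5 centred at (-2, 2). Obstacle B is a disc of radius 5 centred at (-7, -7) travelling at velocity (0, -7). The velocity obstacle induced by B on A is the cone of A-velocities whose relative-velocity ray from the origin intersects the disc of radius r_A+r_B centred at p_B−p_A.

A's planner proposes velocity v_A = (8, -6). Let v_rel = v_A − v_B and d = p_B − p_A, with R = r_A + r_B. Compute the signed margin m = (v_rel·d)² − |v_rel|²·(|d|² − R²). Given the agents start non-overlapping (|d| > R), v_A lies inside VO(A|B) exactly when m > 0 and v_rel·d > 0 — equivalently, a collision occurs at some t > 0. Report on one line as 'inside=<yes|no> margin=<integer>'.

d = (-5, -9),  |d|² = 106;  R = 5+5 = 10,  c = 106−10² = 6
v_rel = (8, 1),  |v_rel|² = 65;  v_rel·d = (8)·(-5) + (1)·(-9) = -49
65·t² + 98·t + 6 = 0  ⇒  m = (-49)² − 65·6 = 2011
m = 2011 > 0,  v_rel·d = -49 < 0  ⇒  outside

inside=no margin=2011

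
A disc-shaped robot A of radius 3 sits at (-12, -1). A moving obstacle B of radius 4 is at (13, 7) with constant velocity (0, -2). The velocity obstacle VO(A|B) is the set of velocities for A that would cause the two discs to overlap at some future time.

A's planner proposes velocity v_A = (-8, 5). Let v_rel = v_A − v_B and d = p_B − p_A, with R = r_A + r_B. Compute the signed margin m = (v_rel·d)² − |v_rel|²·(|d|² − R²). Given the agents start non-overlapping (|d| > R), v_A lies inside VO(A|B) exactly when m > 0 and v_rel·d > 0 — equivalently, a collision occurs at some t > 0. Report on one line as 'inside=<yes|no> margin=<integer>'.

d = (25, 8),  |d|² = 689;  R = 3+4 = 7,  c = 689−7² = 640
v_rel = (-8, 7),  |v_rel|² = 113;  v_rel·d = (-8)·(25) + (7)·(8) = -144
113·t² + 288·t + 640 = 0  ⇒  m = (-144)² − 113·640 = -51584
m = -51584 < 0,  v_rel·d = -144 < 0  ⇒  outside

inside=no margin=-51584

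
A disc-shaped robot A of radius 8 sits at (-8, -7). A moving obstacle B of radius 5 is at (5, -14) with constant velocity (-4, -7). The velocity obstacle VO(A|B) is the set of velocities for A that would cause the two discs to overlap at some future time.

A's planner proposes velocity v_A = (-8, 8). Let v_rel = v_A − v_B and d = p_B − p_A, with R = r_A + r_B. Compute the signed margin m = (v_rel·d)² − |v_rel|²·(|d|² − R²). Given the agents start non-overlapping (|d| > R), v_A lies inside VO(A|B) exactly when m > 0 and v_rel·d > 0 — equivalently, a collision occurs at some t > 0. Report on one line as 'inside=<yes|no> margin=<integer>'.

d = (13, -7),  |d|² = 218;  R = 8+5 = 13,  c = 218−13² = 49
v_rel = (-4, 15),  |v_rel|² = 241;  v_rel·d = (-4)·(13) + (15)·(-7) = -157
241·t² + 314·t + 49 = 0  ⇒  m = (-157)² − 241·49 = 12840
m = 12840 > 0,  v_rel·d = -157 < 0  ⇒  outside

inside=no margin=12840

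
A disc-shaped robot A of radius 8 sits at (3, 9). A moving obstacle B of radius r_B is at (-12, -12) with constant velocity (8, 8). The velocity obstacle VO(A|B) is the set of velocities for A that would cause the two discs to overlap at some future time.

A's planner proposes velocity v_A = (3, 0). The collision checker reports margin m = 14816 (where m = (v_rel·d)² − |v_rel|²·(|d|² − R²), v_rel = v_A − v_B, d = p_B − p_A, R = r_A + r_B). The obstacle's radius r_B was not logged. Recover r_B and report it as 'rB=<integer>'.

m = 14816
d = (-15, -21);  v_rel = (-5, -8),  |v_rel|² = 89
v_rel×d = (-5)·(-21) − (-8)·(-15) = -15
since m = R²·89 − (-15)²:  R² = (225 + 14816) / 89 = 169
R = √169 = 13  ⇒  r_B = 13 − 8 = 5

rB=5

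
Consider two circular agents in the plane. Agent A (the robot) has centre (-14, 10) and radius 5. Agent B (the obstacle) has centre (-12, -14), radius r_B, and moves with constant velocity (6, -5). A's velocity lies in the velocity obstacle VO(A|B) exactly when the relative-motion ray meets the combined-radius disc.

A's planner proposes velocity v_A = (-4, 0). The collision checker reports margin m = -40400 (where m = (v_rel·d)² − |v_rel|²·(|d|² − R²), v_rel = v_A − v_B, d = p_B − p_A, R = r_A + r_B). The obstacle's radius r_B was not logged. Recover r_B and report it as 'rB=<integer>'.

m = -40400
d = (2, -24);  v_rel = (-10, 5),  |v_rel|² = 125
v_rel×d = (-10)·(-24) − (5)·(2) = 230
since m = R²·125 − 230²:  R² = (52900 + -40400) / 125 = 100
R = √100 = 10  ⇒  r_B = 10 − 5 = 5

rB=5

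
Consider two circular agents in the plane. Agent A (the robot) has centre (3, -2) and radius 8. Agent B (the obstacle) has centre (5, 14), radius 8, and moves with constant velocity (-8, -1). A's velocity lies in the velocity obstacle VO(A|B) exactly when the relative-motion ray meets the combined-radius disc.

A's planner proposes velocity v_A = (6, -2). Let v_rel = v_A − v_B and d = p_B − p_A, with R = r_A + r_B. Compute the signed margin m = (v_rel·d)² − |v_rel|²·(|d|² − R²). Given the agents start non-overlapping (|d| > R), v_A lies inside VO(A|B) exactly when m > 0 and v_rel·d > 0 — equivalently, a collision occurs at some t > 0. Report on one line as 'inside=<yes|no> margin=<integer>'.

d = (2, 16),  |d|² = 260;  R = 8+8 = 16,  c = 260−16² = 4
v_rel = (14, -1),  |v_rel|² = 197;  v_rel·d = (14)·(2) + (-1)·(16) = 12
197·t² − 24·t + 4 = 0  ⇒  m = 12² − 197·4 = -644
m = -644 < 0,  v_rel·d = 12 > 0  ⇒  outside

inside=no margin=-644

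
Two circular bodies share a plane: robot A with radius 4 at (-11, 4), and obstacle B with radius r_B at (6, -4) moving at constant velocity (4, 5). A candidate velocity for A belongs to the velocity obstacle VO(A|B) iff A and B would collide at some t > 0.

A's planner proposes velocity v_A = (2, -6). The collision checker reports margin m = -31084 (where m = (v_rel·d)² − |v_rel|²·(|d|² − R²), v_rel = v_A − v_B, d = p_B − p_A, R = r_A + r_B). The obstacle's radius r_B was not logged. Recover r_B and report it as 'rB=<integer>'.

m = -31084
d = (17, -8);  v_rel = (-2, -11),  |v_rel|² = 125
v_rel×d = (-2)·(-8) − (-11)·(17) = 203
since m = R²·125 − 203²:  R² = (41209 + -31084) / 125 = 81
R = √81 = 9  ⇒  r_B = 9 − 4 = 5

rB=5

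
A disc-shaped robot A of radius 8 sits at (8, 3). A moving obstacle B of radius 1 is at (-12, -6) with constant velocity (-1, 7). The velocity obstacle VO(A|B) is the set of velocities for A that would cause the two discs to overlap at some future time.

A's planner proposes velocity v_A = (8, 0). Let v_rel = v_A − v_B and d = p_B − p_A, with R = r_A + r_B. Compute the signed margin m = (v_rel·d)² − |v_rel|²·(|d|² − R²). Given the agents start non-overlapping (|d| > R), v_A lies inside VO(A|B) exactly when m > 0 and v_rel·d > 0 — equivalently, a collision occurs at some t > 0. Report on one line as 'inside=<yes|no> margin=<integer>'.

d = (-20, -9),  |d|² = 481;  R = 8+1 = 9,  c = 481−9² = 400
v_rel = (9, -7),  |v_rel|² = 130;  v_rel·d = (9)·(-20) + (-7)·(-9) = -117
130·t² + 234·t + 400 = 0  ⇒  m = (-117)² − 130·400 = -38311
m = -38311 < 0,  v_rel·d = -117 < 0  ⇒  outside

inside=no margin=-38311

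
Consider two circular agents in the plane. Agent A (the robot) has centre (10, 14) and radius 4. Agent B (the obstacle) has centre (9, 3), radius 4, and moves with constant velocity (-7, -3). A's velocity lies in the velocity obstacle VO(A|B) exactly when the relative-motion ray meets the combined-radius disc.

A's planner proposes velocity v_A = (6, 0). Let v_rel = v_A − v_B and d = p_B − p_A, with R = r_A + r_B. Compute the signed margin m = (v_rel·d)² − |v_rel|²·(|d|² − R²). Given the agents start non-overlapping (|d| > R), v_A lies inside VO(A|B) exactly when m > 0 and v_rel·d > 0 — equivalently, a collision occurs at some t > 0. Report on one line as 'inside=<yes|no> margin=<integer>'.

d = (-1, -11),  |d|² = 122;  R = 4+4 = 8,  c = 122−8² = 58
v_rel = (13, 3),  |v_rel|² = 178;  v_rel·d = (13)·(-1) + (3)·(-11) = -46
178·t² + 92·t + 58 = 0  ⇒  m = (-46)² − 178·58 = -8208
m = -8208 < 0,  v_rel·d = -46 < 0  ⇒  outside

inside=no margin=-8208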